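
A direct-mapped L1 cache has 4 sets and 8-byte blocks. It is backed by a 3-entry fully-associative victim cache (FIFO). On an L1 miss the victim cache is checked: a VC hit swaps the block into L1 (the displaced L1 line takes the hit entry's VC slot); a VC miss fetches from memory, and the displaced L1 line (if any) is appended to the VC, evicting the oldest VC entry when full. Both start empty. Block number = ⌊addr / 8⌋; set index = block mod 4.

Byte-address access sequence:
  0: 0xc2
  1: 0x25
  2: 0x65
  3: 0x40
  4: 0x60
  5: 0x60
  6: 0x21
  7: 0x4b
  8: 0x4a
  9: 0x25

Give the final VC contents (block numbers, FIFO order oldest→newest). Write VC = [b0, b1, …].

VC = [24, 12, 8]

  [0] addr=0xc2 blk=24 s=0: MISS | VC []
  [1] addr=0x25 blk=4 s=0: MISS | VC [24]
  [2] addr=0x65 blk=12 s=0: MISS | VC [24, 4]
  [3] addr=0x40 blk=8 s=0: MISS | VC [24, 4, 12]
  [4] addr=0x60 blk=12 s=0: VC-HIT | VC [24, 4, 8]
  [5] addr=0x60 blk=12 s=0: L1-HIT | VC [24, 4, 8]
  [6] addr=0x21 blk=4 s=0: VC-HIT | VC [24, 12, 8]
  [7] addr=0x4b blk=9 s=1: MISS | VC [24, 12, 8]
  [8] addr=0x4a blk=9 s=1: L1-HIT | VC [24, 12, 8]
  [9] addr=0x25 blk=4 s=0: L1-HIT | VC [24, 12, 8]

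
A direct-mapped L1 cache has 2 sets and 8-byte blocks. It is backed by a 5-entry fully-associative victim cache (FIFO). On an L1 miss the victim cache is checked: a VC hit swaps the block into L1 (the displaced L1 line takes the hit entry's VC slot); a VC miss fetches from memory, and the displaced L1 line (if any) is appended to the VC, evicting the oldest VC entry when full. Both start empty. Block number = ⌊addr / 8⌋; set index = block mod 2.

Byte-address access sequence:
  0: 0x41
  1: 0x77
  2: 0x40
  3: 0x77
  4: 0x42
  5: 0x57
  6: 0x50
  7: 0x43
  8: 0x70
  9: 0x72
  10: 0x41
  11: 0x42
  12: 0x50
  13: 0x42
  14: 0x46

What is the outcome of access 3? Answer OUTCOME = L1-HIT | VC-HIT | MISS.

#0 0x41→b8/s0 MISS; vc=[]
#1 0x77→b14/s0 MISS; vc=[8]
#2 0x40→b8/s0 VC-HIT; vc=[14]
#3 0x77→b14/s0 VC-HIT; vc=[8]
#4 0x42→b8/s0 VC-HIT; vc=[14]
#5 0x57→b10/s0 MISS; vc=[14,8]
#6 0x50→b10/s0 L1-HIT; vc=[14,8]
#7 0x43→b8/s0 VC-HIT; vc=[14,10]
#8 0x70→b14/s0 VC-HIT; vc=[8,10]
#9 0x72→b14/s0 L1-HIT; vc=[8,10]
#10 0x41→b8/s0 VC-HIT; vc=[14,10]
#11 0x42→b8/s0 L1-HIT; vc=[14,10]
#12 0x50→b10/s0 VC-HIT; vc=[14,8]
#13 0x42→b8/s0 VC-HIT; vc=[14,10]
#14 0x46→b8/s0 L1-HIT; vc=[14,10]

OUTCOME = VC-HIT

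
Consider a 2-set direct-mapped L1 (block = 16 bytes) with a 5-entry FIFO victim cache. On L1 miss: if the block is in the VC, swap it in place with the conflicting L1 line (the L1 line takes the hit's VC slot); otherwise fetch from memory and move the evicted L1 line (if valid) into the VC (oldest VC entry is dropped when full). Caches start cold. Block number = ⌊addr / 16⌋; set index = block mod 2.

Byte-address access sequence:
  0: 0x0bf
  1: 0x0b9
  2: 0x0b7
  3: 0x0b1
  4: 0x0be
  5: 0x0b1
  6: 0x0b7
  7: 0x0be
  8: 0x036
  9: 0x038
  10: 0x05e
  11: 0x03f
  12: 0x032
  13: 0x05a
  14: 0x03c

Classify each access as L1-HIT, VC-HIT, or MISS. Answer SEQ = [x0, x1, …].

SEQ = [MISS, L1-HIT, L1-HIT, L1-HIT, L1-HIT, L1-HIT, L1-HIT, L1-HIT, MISS, L1-HIT, MISS, VC-HIT, L1-HIT, VC-HIT, VC-HIT]

0: 0xbf (blk 11, set 1) → MISS  vc=[]
1: 0xb9 (blk 11, set 1) → L1-HIT  vc=[]
2: 0xb7 (blk 11, set 1) → L1-HIT  vc=[]
3: 0xb1 (blk 11, set 1) → L1-HIT  vc=[]
4: 0xbe (blk 11, set 1) → L1-HIT  vc=[]
5: 0xb1 (blk 11, set 1) → L1-HIT  vc=[]
6: 0xb7 (blk 11, set 1) → L1-HIT  vc=[]
7: 0xbe (blk 11, set 1) → L1-HIT  vc=[]
8: 0x36 (blk 3, set 1) → MISS  vc=[11]
9: 0x38 (blk 3, set 1) → L1-HIT  vc=[11]
10: 0x5e (blk 5, set 1) → MISS  vc=[11, 3]
11: 0x3f (blk 3, set 1) → VC-HIT  vc=[11, 5]
12: 0x32 (blk 3, set 1) → L1-HIT  vc=[11, 5]
13: 0x5a (blk 5, set 1) → VC-HIT  vc=[11, 3]
14: 0x3c (blk 3, set 1) → VC-HIT  vc=[11, 5]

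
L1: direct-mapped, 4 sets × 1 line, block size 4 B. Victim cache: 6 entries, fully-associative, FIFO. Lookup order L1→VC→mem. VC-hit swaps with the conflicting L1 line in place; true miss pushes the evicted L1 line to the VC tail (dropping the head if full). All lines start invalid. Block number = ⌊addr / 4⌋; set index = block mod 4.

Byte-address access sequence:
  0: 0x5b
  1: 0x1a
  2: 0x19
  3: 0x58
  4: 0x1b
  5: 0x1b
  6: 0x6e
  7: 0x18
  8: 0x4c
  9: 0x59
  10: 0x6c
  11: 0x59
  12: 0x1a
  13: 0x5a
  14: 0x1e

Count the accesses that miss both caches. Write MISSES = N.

  [0] addr=0x5b blk=22 s=2: MISS | VC []
  [1] addr=0x1a blk=6 s=2: MISS | VC [22]
  [2] addr=0x19 blk=6 s=2: L1-HIT | VC [22]
  [3] addr=0x58 blk=22 s=2: VC-HIT | VC [6]
  [4] addr=0x1b blk=6 s=2: VC-HIT | VC [22]
  [5] addr=0x1b blk=6 s=2: L1-HIT | VC [22]
  [6] addr=0x6e blk=27 s=3: MISS | VC [22]
  [7] addr=0x18 blk=6 s=2: L1-HIT | VC [22]
  [8] addr=0x4c blk=19 s=3: MISS | VC [22, 27]
  [9] addr=0x59 blk=22 s=2: VC-HIT | VC [6, 27]
  [10] addr=0x6c blk=27 s=3: VC-HIT | VC [6, 19]
  [11] addr=0x59 blk=22 s=2: L1-HIT | VC [6, 19]
  [12] addr=0x1a blk=6 s=2: VC-HIT | VC [22, 19]
  [13] addr=0x5a blk=22 s=2: VC-HIT | VC [6, 19]
  [14] addr=0x1e blk=7 s=3: MISS | VC [6, 19, 27]

MISSES = 5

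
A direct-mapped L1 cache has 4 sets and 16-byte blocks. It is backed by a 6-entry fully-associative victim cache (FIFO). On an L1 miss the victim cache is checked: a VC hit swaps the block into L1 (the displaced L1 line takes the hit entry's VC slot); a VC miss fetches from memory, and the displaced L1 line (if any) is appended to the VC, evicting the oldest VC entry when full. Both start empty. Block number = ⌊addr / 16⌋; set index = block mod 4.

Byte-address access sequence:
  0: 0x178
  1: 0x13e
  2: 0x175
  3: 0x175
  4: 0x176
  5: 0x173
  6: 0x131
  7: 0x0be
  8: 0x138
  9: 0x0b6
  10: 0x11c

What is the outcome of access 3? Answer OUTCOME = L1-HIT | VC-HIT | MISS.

OUTCOME = L1-HIT

#0 0x178→b23/s3 MISS; vc=[]
#1 0x13e→b19/s3 MISS; vc=[23]
#2 0x175→b23/s3 VC-HIT; vc=[19]
#3 0x175→b23/s3 L1-HIT; vc=[19]
#4 0x176→b23/s3 L1-HIT; vc=[19]
#5 0x173→b23/s3 L1-HIT; vc=[19]
#6 0x131→b19/s3 VC-HIT; vc=[23]
#7 0xbe→b11/s3 MISS; vc=[23,19]
#8 0x138→b19/s3 VC-HIT; vc=[23,11]
#9 0xb6→b11/s3 VC-HIT; vc=[23,19]
#10 0x11c→b17/s1 MISS; vc=[23,19]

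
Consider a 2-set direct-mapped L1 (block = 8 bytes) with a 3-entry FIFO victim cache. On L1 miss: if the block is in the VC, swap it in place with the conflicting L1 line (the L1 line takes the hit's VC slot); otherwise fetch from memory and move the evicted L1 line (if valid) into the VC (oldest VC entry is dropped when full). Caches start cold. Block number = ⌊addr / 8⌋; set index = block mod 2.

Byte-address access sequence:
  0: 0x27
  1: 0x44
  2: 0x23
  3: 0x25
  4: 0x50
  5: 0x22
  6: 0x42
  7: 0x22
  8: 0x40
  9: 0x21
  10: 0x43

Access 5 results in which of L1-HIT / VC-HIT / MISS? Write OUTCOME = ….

OUTCOME = VC-HIT

#0 0x27→b4/s0 MISS; vc=[]
#1 0x44→b8/s0 MISS; vc=[4]
#2 0x23→b4/s0 VC-HIT; vc=[8]
#3 0x25→b4/s0 L1-HIT; vc=[8]
#4 0x50→b10/s0 MISS; vc=[8,4]
#5 0x22→b4/s0 VC-HIT; vc=[8,10]
#6 0x42→b8/s0 VC-HIT; vc=[4,10]
#7 0x22→b4/s0 VC-HIT; vc=[8,10]
#8 0x40→b8/s0 VC-HIT; vc=[4,10]
#9 0x21→b4/s0 VC-HIT; vc=[8,10]
#10 0x43→b8/s0 VC-HIT; vc=[4,10]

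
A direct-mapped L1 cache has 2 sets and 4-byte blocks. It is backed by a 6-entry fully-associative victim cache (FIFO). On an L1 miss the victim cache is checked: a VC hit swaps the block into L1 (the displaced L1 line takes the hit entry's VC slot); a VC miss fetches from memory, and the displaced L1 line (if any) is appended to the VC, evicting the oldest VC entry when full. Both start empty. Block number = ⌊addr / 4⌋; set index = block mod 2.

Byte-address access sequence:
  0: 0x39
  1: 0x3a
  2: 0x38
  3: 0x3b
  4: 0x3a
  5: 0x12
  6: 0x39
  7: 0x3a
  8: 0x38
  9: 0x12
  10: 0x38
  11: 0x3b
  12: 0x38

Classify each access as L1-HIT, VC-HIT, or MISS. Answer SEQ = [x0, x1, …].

0: 0x39 (blk 14, set 0) → MISS  vc=[]
1: 0x3a (blk 14, set 0) → L1-HIT  vc=[]
2: 0x38 (blk 14, set 0) → L1-HIT  vc=[]
3: 0x3b (blk 14, set 0) → L1-HIT  vc=[]
4: 0x3a (blk 14, set 0) → L1-HIT  vc=[]
5: 0x12 (blk 4, set 0) → MISS  vc=[14]
6: 0x39 (blk 14, set 0) → VC-HIT  vc=[4]
7: 0x3a (blk 14, set 0) → L1-HIT  vc=[4]
8: 0x38 (blk 14, set 0) → L1-HIT  vc=[4]
9: 0x12 (blk 4, set 0) → VC-HIT  vc=[14]
10: 0x38 (blk 14, set 0) → VC-HIT  vc=[4]
11: 0x3b (blk 14, set 0) → L1-HIT  vc=[4]
12: 0x38 (blk 14, set 0) → L1-HIT  vc=[4]

SEQ = [MISS, L1-HIT, L1-HIT, L1-HIT, L1-HIT, MISS, VC-HIT, L1-HIT, L1-HIT, VC-HIT, VC-HIT, L1-HIT, L1-HIT]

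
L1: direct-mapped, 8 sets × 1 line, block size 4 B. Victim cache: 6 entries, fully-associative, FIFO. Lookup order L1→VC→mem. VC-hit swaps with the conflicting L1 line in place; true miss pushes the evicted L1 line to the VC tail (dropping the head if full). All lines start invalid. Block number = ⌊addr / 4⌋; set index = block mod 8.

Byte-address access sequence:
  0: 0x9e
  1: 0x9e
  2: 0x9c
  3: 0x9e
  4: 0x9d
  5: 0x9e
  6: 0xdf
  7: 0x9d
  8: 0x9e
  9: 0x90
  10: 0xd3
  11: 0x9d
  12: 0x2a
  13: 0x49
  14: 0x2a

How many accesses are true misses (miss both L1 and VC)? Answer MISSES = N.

MISSES = 6

#0 0x9e→b39/s7 MISS; vc=[]
#1 0x9e→b39/s7 L1-HIT; vc=[]
#2 0x9c→b39/s7 L1-HIT; vc=[]
#3 0x9e→b39/s7 L1-HIT; vc=[]
#4 0x9d→b39/s7 L1-HIT; vc=[]
#5 0x9e→b39/s7 L1-HIT; vc=[]
#6 0xdf→b55/s7 MISS; vc=[39]
#7 0x9d→b39/s7 VC-HIT; vc=[55]
#8 0x9e→b39/s7 L1-HIT; vc=[55]
#9 0x90→b36/s4 MISS; vc=[55]
#10 0xd3→b52/s4 MISS; vc=[55,36]
#11 0x9d→b39/s7 L1-HIT; vc=[55,36]
#12 0x2a→b10/s2 MISS; vc=[55,36]
#13 0x49→b18/s2 MISS; vc=[55,36,10]
#14 0x2a→b10/s2 VC-HIT; vc=[55,36,18]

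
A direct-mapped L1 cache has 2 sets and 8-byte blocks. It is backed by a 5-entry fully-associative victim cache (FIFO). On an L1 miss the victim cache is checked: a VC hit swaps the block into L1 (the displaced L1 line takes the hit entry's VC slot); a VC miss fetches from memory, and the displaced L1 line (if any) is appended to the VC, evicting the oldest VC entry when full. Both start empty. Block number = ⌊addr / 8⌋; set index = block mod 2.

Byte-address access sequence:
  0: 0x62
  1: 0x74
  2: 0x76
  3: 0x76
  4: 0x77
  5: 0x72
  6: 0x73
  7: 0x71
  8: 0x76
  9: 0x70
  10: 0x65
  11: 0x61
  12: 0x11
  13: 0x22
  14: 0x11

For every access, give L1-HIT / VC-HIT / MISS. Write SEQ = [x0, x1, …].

SEQ = [MISS, MISS, L1-HIT, L1-HIT, L1-HIT, L1-HIT, L1-HIT, L1-HIT, L1-HIT, L1-HIT, VC-HIT, L1-HIT, MISS, MISS, VC-HIT]

  [0] addr=0x62 blk=12 s=0: MISS | VC []
  [1] addr=0x74 blk=14 s=0: MISS | VC [12]
  [2] addr=0x76 blk=14 s=0: L1-HIT | VC [12]
  [3] addr=0x76 blk=14 s=0: L1-HIT | VC [12]
  [4] addr=0x77 blk=14 s=0: L1-HIT | VC [12]
  [5] addr=0x72 blk=14 s=0: L1-HIT | VC [12]
  [6] addr=0x73 blk=14 s=0: L1-HIT | VC [12]
  [7] addr=0x71 blk=14 s=0: L1-HIT | VC [12]
  [8] addr=0x76 blk=14 s=0: L1-HIT | VC [12]
  [9] addr=0x70 blk=14 s=0: L1-HIT | VC [12]
  [10] addr=0x65 blk=12 s=0: VC-HIT | VC [14]
  [11] addr=0x61 blk=12 s=0: L1-HIT | VC [14]
  [12] addr=0x11 blk=2 s=0: MISS | VC [14, 12]
  [13] addr=0x22 blk=4 s=0: MISS | VC [14, 12, 2]
  [14] addr=0x11 blk=2 s=0: VC-HIT | VC [14, 12, 4]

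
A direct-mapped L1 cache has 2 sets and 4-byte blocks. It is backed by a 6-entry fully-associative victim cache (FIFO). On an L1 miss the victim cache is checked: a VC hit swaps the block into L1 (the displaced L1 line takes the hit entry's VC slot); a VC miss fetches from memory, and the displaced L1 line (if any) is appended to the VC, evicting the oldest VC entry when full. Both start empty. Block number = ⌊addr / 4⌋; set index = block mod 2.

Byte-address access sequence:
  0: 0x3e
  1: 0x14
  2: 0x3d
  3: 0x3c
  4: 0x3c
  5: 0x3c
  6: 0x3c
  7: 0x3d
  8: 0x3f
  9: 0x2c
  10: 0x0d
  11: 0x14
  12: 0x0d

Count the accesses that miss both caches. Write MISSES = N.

MISSES = 4

#0 0x3e→b15/s1 MISS; vc=[]
#1 0x14→b5/s1 MISS; vc=[15]
#2 0x3d→b15/s1 VC-HIT; vc=[5]
#3 0x3c→b15/s1 L1-HIT; vc=[5]
#4 0x3c→b15/s1 L1-HIT; vc=[5]
#5 0x3c→b15/s1 L1-HIT; vc=[5]
#6 0x3c→b15/s1 L1-HIT; vc=[5]
#7 0x3d→b15/s1 L1-HIT; vc=[5]
#8 0x3f→b15/s1 L1-HIT; vc=[5]
#9 0x2c→b11/s1 MISS; vc=[5,15]
#10 0xd→b3/s1 MISS; vc=[5,15,11]
#11 0x14→b5/s1 VC-HIT; vc=[3,15,11]
#12 0xd→b3/s1 VC-HIT; vc=[5,15,11]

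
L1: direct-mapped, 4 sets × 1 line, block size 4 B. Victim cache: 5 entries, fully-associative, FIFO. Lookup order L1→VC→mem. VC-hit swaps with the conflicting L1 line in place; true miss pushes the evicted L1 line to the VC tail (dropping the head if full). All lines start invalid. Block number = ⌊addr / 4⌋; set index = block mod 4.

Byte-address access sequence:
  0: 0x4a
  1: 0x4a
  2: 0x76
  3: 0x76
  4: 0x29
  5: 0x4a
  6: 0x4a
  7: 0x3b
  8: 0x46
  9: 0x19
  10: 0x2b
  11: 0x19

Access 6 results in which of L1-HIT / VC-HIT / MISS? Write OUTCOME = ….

  [0] addr=0x4a blk=18 s=2: MISS | VC []
  [1] addr=0x4a blk=18 s=2: L1-HIT | VC []
  [2] addr=0x76 blk=29 s=1: MISS | VC []
  [3] addr=0x76 blk=29 s=1: L1-HIT | VC []
  [4] addr=0x29 blk=10 s=2: MISS | VC [18]
  [5] addr=0x4a blk=18 s=2: VC-HIT | VC [10]
  [6] addr=0x4a blk=18 s=2: L1-HIT | VC [10]
  [7] addr=0x3b blk=14 s=2: MISS | VC [10, 18]
  [8] addr=0x46 blk=17 s=1: MISS | VC [10, 18, 29]
  [9] addr=0x19 blk=6 s=2: MISS | VC [10, 18, 29, 14]
  [10] addr=0x2b blk=10 s=2: VC-HIT | VC [6, 18, 29, 14]
  [11] addr=0x19 blk=6 s=2: VC-HIT | VC [10, 18, 29, 14]

OUTCOME = L1-HIT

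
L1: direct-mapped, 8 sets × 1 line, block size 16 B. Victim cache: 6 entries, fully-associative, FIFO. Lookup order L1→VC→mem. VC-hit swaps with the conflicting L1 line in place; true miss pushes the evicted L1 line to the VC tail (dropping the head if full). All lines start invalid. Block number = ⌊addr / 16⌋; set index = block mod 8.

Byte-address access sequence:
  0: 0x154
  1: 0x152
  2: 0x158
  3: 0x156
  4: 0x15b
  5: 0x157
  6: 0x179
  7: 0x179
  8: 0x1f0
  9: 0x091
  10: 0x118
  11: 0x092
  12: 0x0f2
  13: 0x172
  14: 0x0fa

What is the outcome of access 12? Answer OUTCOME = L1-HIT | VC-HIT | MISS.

0: 0x154 (blk 21, set 5) → MISS  vc=[]
1: 0x152 (blk 21, set 5) → L1-HIT  vc=[]
2: 0x158 (blk 21, set 5) → L1-HIT  vc=[]
3: 0x156 (blk 21, set 5) → L1-HIT  vc=[]
4: 0x15b (blk 21, set 5) → L1-HIT  vc=[]
5: 0x157 (blk 21, set 5) → L1-HIT  vc=[]
6: 0x179 (blk 23, set 7) → MISS  vc=[]
7: 0x179 (blk 23, set 7) → L1-HIT  vc=[]
8: 0x1f0 (blk 31, set 7) → MISS  vc=[23]
9: 0x91 (blk 9, set 1) → MISS  vc=[23]
10: 0x118 (blk 17, set 1) → MISS  vc=[23, 9]
11: 0x92 (blk 9, set 1) → VC-HIT  vc=[23, 17]
12: 0xf2 (blk 15, set 7) → MISS  vc=[23, 17, 31]
13: 0x172 (blk 23, set 7) → VC-HIT  vc=[15, 17, 31]
14: 0xfa (blk 15, set 7) → VC-HIT  vc=[23, 17, 31]

OUTCOME = MISS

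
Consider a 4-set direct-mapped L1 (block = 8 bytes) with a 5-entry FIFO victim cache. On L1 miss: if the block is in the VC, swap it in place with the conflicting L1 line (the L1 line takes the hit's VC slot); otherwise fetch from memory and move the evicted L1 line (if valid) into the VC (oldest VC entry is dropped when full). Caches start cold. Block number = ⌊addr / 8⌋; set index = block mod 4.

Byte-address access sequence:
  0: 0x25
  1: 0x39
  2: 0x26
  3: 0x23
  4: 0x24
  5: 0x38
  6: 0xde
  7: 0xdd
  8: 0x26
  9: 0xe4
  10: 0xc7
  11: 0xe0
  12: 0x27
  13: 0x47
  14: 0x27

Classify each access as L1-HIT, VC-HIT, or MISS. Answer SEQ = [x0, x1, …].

SEQ = [MISS, MISS, L1-HIT, L1-HIT, L1-HIT, L1-HIT, MISS, L1-HIT, L1-HIT, MISS, MISS, VC-HIT, VC-HIT, MISS, VC-HIT]

#0 0x25→b4/s0 MISS; vc=[]
#1 0x39→b7/s3 MISS; vc=[]
#2 0x26→b4/s0 L1-HIT; vc=[]
#3 0x23→b4/s0 L1-HIT; vc=[]
#4 0x24→b4/s0 L1-HIT; vc=[]
#5 0x38→b7/s3 L1-HIT; vc=[]
#6 0xde→b27/s3 MISS; vc=[7]
#7 0xdd→b27/s3 L1-HIT; vc=[7]
#8 0x26→b4/s0 L1-HIT; vc=[7]
#9 0xe4→b28/s0 MISS; vc=[7,4]
#10 0xc7→b24/s0 MISS; vc=[7,4,28]
#11 0xe0→b28/s0 VC-HIT; vc=[7,4,24]
#12 0x27→b4/s0 VC-HIT; vc=[7,28,24]
#13 0x47→b8/s0 MISS; vc=[7,28,24,4]
#14 0x27→b4/s0 VC-HIT; vc=[7,28,24,8]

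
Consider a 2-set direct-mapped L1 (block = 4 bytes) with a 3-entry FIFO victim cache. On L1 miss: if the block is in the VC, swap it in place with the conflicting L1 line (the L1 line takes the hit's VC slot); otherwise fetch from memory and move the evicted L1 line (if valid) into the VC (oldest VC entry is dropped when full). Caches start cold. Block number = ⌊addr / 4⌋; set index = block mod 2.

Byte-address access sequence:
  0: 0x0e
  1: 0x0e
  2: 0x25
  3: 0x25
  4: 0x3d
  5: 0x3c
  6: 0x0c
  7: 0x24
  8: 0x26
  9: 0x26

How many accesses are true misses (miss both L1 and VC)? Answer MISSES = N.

0: 0xe (blk 3, set 1) → MISS  vc=[]
1: 0xe (blk 3, set 1) → L1-HIT  vc=[]
2: 0x25 (blk 9, set 1) → MISS  vc=[3]
3: 0x25 (blk 9, set 1) → L1-HIT  vc=[3]
4: 0x3d (blk 15, set 1) → MISS  vc=[3, 9]
5: 0x3c (blk 15, set 1) → L1-HIT  vc=[3, 9]
6: 0xc (blk 3, set 1) → VC-HIT  vc=[15, 9]
7: 0x24 (blk 9, set 1) → VC-HIT  vc=[15, 3]
8: 0x26 (blk 9, set 1) → L1-HIT  vc=[15, 3]
9: 0x26 (blk 9, set 1) → L1-HIT  vc=[15, 3]

MISSES = 3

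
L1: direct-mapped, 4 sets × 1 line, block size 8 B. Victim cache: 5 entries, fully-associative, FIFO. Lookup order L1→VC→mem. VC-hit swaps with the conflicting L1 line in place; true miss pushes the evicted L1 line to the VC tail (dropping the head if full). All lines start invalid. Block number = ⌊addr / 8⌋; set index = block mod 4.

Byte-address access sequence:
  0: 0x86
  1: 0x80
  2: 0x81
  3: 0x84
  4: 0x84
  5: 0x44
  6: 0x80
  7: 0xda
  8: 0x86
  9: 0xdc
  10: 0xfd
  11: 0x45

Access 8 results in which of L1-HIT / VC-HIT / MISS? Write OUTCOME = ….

OUTCOME = L1-HIT

  [0] addr=0x86 blk=16 s=0: MISS | VC []
  [1] addr=0x80 blk=16 s=0: L1-HIT | VC []
  [2] addr=0x81 blk=16 s=0: L1-HIT | VC []
  [3] addr=0x84 blk=16 s=0: L1-HIT | VC []
  [4] addr=0x84 blk=16 s=0: L1-HIT | VC []
  [5] addr=0x44 blk=8 s=0: MISS | VC [16]
  [6] addr=0x80 blk=16 s=0: VC-HIT | VC [8]
  [7] addr=0xda blk=27 s=3: MISS | VC [8]
  [8] addr=0x86 blk=16 s=0: L1-HIT | VC [8]
  [9] addr=0xdc blk=27 s=3: L1-HIT | VC [8]
  [10] addr=0xfd blk=31 s=3: MISS | VC [8, 27]
  [11] addr=0x45 blk=8 s=0: VC-HIT | VC [16, 27]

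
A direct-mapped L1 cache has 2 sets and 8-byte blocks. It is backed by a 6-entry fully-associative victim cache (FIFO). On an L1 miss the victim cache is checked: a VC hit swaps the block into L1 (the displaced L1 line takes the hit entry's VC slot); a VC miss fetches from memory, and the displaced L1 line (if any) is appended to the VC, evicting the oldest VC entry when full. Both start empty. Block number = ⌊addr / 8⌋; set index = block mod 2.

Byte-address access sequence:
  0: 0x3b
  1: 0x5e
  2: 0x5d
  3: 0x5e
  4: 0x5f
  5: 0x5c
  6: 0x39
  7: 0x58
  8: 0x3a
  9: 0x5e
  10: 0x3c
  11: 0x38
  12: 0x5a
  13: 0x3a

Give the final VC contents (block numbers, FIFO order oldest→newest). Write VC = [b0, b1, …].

VC = [11]

0: 0x3b (blk 7, set 1) → MISS  vc=[]
1: 0x5e (blk 11, set 1) → MISS  vc=[7]
2: 0x5d (blk 11, set 1) → L1-HIT  vc=[7]
3: 0x5e (blk 11, set 1) → L1-HIT  vc=[7]
4: 0x5f (blk 11, set 1) → L1-HIT  vc=[7]
5: 0x5c (blk 11, set 1) → L1-HIT  vc=[7]
6: 0x39 (blk 7, set 1) → VC-HIT  vc=[11]
7: 0x58 (blk 11, set 1) → VC-HIT  vc=[7]
8: 0x3a (blk 7, set 1) → VC-HIT  vc=[11]
9: 0x5e (blk 11, set 1) → VC-HIT  vc=[7]
10: 0x3c (blk 7, set 1) → VC-HIT  vc=[11]
11: 0x38 (blk 7, set 1) → L1-HIT  vc=[11]
12: 0x5a (blk 11, set 1) → VC-HIT  vc=[7]
13: 0x3a (blk 7, set 1) → VC-HIT  vc=[11]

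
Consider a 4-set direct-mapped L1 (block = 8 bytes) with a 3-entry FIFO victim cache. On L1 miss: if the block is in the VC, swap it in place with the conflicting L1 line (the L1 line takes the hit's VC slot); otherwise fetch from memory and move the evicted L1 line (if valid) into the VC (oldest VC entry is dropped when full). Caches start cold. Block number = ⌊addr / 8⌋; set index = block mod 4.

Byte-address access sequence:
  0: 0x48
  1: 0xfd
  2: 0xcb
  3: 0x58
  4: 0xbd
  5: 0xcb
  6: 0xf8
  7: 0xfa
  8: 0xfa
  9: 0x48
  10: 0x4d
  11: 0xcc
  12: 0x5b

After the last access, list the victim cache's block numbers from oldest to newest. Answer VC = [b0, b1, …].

0: 0x48 (blk 9, set 1) → MISS  vc=[]
1: 0xfd (blk 31, set 3) → MISS  vc=[]
2: 0xcb (blk 25, set 1) → MISS  vc=[9]
3: 0x58 (blk 11, set 3) → MISS  vc=[9, 31]
4: 0xbd (blk 23, set 3) → MISS  vc=[9, 31, 11]
5: 0xcb (blk 25, set 1) → L1-HIT  vc=[9, 31, 11]
6: 0xf8 (blk 31, set 3) → VC-HIT  vc=[9, 23, 11]
7: 0xfa (blk 31, set 3) → L1-HIT  vc=[9, 23, 11]
8: 0xfa (blk 31, set 3) → L1-HIT  vc=[9, 23, 11]
9: 0x48 (blk 9, set 1) → VC-HIT  vc=[25, 23, 11]
10: 0x4d (blk 9, set 1) → L1-HIT  vc=[25, 23, 11]
11: 0xcc (blk 25, set 1) → VC-HIT  vc=[9, 23, 11]
12: 0x5b (blk 11, set 3) → VC-HIT  vc=[9, 23, 31]

VC = [9, 23, 31]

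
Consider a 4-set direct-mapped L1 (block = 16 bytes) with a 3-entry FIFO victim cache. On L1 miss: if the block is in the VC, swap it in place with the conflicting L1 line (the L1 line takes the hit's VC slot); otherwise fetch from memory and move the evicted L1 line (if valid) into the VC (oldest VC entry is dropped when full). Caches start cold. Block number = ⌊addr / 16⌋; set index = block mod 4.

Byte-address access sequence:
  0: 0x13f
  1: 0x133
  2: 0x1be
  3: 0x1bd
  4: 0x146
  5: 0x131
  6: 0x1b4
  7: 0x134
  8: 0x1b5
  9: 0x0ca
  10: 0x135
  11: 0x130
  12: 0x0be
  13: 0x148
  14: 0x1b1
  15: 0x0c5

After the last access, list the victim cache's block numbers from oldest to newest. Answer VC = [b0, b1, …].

0: 0x13f (blk 19, set 3) → MISS  vc=[]
1: 0x133 (blk 19, set 3) → L1-HIT  vc=[]
2: 0x1be (blk 27, set 3) → MISS  vc=[19]
3: 0x1bd (blk 27, set 3) → L1-HIT  vc=[19]
4: 0x146 (blk 20, set 0) → MISS  vc=[19]
5: 0x131 (blk 19, set 3) → VC-HIT  vc=[27]
6: 0x1b4 (blk 27, set 3) → VC-HIT  vc=[19]
7: 0x134 (blk 19, set 3) → VC-HIT  vc=[27]
8: 0x1b5 (blk 27, set 3) → VC-HIT  vc=[19]
9: 0xca (blk 12, set 0) → MISS  vc=[19, 20]
10: 0x135 (blk 19, set 3) → VC-HIT  vc=[27, 20]
11: 0x130 (blk 19, set 3) → L1-HIT  vc=[27, 20]
12: 0xbe (blk 11, set 3) → MISS  vc=[27, 20, 19]
13: 0x148 (blk 20, set 0) → VC-HIT  vc=[27, 12, 19]
14: 0x1b1 (blk 27, set 3) → VC-HIT  vc=[11, 12, 19]
15: 0xc5 (blk 12, set 0) → VC-HIT  vc=[11, 20, 19]

VC = [11, 20, 19]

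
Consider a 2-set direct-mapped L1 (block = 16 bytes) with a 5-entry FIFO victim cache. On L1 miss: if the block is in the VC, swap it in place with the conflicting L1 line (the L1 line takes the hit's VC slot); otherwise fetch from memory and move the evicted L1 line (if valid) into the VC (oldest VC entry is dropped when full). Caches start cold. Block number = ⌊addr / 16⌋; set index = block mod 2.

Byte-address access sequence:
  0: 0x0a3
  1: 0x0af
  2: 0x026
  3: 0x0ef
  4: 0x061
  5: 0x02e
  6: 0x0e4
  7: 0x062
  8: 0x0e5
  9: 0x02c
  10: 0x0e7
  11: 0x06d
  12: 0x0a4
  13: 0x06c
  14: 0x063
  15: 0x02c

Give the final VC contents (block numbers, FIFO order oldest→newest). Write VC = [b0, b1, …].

  [0] addr=0xa3 blk=10 s=0: MISS | VC []
  [1] addr=0xaf blk=10 s=0: L1-HIT | VC []
  [2] addr=0x26 blk=2 s=0: MISS | VC [10]
  [3] addr=0xef blk=14 s=0: MISS | VC [10, 2]
  [4] addr=0x61 blk=6 s=0: MISS | VC [10, 2, 14]
  [5] addr=0x2e blk=2 s=0: VC-HIT | VC [10, 6, 14]
  [6] addr=0xe4 blk=14 s=0: VC-HIT | VC [10, 6, 2]
  [7] addr=0x62 blk=6 s=0: VC-HIT | VC [10, 14, 2]
  [8] addr=0xe5 blk=14 s=0: VC-HIT | VC [10, 6, 2]
  [9] addr=0x2c blk=2 s=0: VC-HIT | VC [10, 6, 14]
  [10] addr=0xe7 blk=14 s=0: VC-HIT | VC [10, 6, 2]
  [11] addr=0x6d blk=6 s=0: VC-HIT | VC [10, 14, 2]
  [12] addr=0xa4 blk=10 s=0: VC-HIT | VC [6, 14, 2]
  [13] addr=0x6c blk=6 s=0: VC-HIT | VC [10, 14, 2]
  [14] addr=0x63 blk=6 s=0: L1-HIT | VC [10, 14, 2]
  [15] addr=0x2c blk=2 s=0: VC-HIT | VC [10, 14, 6]

VC = [10, 14, 6]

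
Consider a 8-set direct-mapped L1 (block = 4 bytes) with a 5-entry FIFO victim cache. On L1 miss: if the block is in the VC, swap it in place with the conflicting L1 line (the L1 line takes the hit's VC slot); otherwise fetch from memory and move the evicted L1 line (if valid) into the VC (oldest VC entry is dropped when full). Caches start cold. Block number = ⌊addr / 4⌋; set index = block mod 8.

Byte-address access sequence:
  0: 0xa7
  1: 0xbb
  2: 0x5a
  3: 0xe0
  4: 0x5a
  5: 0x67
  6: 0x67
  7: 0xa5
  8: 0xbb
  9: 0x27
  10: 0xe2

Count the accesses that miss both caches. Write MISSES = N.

#0 0xa7→b41/s1 MISS; vc=[]
#1 0xbb→b46/s6 MISS; vc=[]
#2 0x5a→b22/s6 MISS; vc=[46]
#3 0xe0→b56/s0 MISS; vc=[46]
#4 0x5a→b22/s6 L1-HIT; vc=[46]
#5 0x67→b25/s1 MISS; vc=[46,41]
#6 0x67→b25/s1 L1-HIT; vc=[46,41]
#7 0xa5→b41/s1 VC-HIT; vc=[46,25]
#8 0xbb→b46/s6 VC-HIT; vc=[22,25]
#9 0x27→b9/s1 MISS; vc=[22,25,41]
#10 0xe2→b56/s0 L1-HIT; vc=[22,25,41]

MISSES = 6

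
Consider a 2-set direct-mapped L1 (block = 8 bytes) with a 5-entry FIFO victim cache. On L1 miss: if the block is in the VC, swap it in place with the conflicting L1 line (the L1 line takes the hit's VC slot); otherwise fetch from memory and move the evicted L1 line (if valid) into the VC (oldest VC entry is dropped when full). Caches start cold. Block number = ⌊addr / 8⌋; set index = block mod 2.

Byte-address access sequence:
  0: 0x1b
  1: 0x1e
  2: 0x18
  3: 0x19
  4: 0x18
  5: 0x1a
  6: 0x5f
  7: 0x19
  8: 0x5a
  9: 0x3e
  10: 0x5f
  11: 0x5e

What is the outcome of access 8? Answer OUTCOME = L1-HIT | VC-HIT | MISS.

  [0] addr=0x1b blk=3 s=1: MISS | VC []
  [1] addr=0x1e blk=3 s=1: L1-HIT | VC []
  [2] addr=0x18 blk=3 s=1: L1-HIT | VC []
  [3] addr=0x19 blk=3 s=1: L1-HIT | VC []
  [4] addr=0x18 blk=3 s=1: L1-HIT | VC []
  [5] addr=0x1a blk=3 s=1: L1-HIT | VC []
  [6] addr=0x5f blk=11 s=1: MISS | VC [3]
  [7] addr=0x19 blk=3 s=1: VC-HIT | VC [11]
  [8] addr=0x5a blk=11 s=1: VC-HIT | VC [3]
  [9] addr=0x3e blk=7 s=1: MISS | VC [3, 11]
  [10] addr=0x5f blk=11 s=1: VC-HIT | VC [3, 7]
  [11] addr=0x5e blk=11 s=1: L1-HIT | VC [3, 7]

OUTCOME = VC-HIT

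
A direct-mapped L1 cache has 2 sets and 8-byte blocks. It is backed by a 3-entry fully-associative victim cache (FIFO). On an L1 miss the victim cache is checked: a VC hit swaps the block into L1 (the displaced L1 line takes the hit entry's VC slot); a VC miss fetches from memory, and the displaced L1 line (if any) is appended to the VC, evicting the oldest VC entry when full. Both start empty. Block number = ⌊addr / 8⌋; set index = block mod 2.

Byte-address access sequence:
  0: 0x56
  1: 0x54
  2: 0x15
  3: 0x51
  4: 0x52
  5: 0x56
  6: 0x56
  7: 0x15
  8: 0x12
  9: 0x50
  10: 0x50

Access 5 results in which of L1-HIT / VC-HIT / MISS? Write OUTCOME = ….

OUTCOME = L1-HIT

#0 0x56→b10/s0 MISS; vc=[]
#1 0x54→b10/s0 L1-HIT; vc=[]
#2 0x15→b2/s0 MISS; vc=[10]
#3 0x51→b10/s0 VC-HIT; vc=[2]
#4 0x52→b10/s0 L1-HIT; vc=[2]
#5 0x56→b10/s0 L1-HIT; vc=[2]
#6 0x56→b10/s0 L1-HIT; vc=[2]
#7 0x15→b2/s0 VC-HIT; vc=[10]
#8 0x12→b2/s0 L1-HIT; vc=[10]
#9 0x50→b10/s0 VC-HIT; vc=[2]
#10 0x50→b10/s0 L1-HIT; vc=[2]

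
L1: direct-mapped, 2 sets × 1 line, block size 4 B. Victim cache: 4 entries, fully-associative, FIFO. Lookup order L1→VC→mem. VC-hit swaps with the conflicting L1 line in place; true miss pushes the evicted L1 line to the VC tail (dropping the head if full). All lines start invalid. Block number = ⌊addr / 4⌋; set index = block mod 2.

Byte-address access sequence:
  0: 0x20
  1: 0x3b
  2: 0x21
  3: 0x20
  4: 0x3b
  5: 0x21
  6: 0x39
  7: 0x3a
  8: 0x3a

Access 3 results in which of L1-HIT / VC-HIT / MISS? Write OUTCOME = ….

OUTCOME = L1-HIT

#0 0x20→b8/s0 MISS; vc=[]
#1 0x3b→b14/s0 MISS; vc=[8]
#2 0x21→b8/s0 VC-HIT; vc=[14]
#3 0x20→b8/s0 L1-HIT; vc=[14]
#4 0x3b→b14/s0 VC-HIT; vc=[8]
#5 0x21→b8/s0 VC-HIT; vc=[14]
#6 0x39→b14/s0 VC-HIT; vc=[8]
#7 0x3a→b14/s0 L1-HIT; vc=[8]
#8 0x3a→b14/s0 L1-HIT; vc=[8]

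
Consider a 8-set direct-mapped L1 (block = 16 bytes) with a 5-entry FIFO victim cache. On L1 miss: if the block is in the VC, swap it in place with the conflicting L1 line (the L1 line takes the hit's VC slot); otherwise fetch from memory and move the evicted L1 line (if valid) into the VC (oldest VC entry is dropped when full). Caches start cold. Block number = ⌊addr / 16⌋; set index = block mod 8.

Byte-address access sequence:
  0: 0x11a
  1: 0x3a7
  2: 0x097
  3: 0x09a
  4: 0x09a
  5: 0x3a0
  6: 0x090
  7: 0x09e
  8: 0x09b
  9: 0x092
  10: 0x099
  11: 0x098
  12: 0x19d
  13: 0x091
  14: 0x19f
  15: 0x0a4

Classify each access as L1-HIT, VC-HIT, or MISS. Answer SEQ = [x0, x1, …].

#0 0x11a→b17/s1 MISS; vc=[]
#1 0x3a7→b58/s2 MISS; vc=[]
#2 0x97→b9/s1 MISS; vc=[17]
#3 0x9a→b9/s1 L1-HIT; vc=[17]
#4 0x9a→b9/s1 L1-HIT; vc=[17]
#5 0x3a0→b58/s2 L1-HIT; vc=[17]
#6 0x90→b9/s1 L1-HIT; vc=[17]
#7 0x9e→b9/s1 L1-HIT; vc=[17]
#8 0x9b→b9/s1 L1-HIT; vc=[17]
#9 0x92→b9/s1 L1-HIT; vc=[17]
#10 0x99→b9/s1 L1-HIT; vc=[17]
#11 0x98→b9/s1 L1-HIT; vc=[17]
#12 0x19d→b25/s1 MISS; vc=[17,9]
#13 0x91→b9/s1 VC-HIT; vc=[17,25]
#14 0x19f→b25/s1 VC-HIT; vc=[17,9]
#15 0xa4→b10/s2 MISS; vc=[17,9,58]

SEQ = [MISS, MISS, MISS, L1-HIT, L1-HIT, L1-HIT, L1-HIT, L1-HIT, L1-HIT, L1-HIT, L1-HIT, L1-HIT, MISS, VC-HIT, VC-HIT, MISS]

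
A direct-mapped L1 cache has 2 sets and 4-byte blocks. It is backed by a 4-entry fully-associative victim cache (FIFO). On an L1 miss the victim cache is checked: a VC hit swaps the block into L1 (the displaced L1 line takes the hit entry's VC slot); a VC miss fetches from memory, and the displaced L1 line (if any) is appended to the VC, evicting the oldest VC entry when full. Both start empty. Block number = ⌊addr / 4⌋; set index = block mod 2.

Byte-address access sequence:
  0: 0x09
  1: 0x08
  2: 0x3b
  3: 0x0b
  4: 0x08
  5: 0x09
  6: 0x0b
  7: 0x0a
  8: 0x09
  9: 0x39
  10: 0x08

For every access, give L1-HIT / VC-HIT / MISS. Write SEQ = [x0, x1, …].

#0 0x9→b2/s0 MISS; vc=[]
#1 0x8→b2/s0 L1-HIT; vc=[]
#2 0x3b→b14/s0 MISS; vc=[2]
#3 0xb→b2/s0 VC-HIT; vc=[14]
#4 0x8→b2/s0 L1-HIT; vc=[14]
#5 0x9→b2/s0 L1-HIT; vc=[14]
#6 0xb→b2/s0 L1-HIT; vc=[14]
#7 0xa→b2/s0 L1-HIT; vc=[14]
#8 0x9→b2/s0 L1-HIT; vc=[14]
#9 0x39→b14/s0 VC-HIT; vc=[2]
#10 0x8→b2/s0 VC-HIT; vc=[14]

SEQ = [MISS, L1-HIT, MISS, VC-HIT, L1-HIT, L1-HIT, L1-HIT, L1-HIT, L1-HIT, VC-HIT, VC-HIT]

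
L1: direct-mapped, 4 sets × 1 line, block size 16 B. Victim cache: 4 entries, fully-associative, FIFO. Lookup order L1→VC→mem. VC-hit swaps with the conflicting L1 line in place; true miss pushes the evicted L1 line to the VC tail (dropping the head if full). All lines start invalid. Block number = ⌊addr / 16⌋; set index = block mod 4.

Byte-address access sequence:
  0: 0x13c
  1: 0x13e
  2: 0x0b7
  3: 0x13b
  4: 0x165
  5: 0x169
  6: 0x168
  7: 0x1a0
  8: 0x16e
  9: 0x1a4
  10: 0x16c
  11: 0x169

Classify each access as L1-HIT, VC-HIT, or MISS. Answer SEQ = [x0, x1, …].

#0 0x13c→b19/s3 MISS; vc=[]
#1 0x13e→b19/s3 L1-HIT; vc=[]
#2 0xb7→b11/s3 MISS; vc=[19]
#3 0x13b→b19/s3 VC-HIT; vc=[11]
#4 0x165→b22/s2 MISS; vc=[11]
#5 0x169→b22/s2 L1-HIT; vc=[11]
#6 0x168→b22/s2 L1-HIT; vc=[11]
#7 0x1a0→b26/s2 MISS; vc=[11,22]
#8 0x16e→b22/s2 VC-HIT; vc=[11,26]
#9 0x1a4→b26/s2 VC-HIT; vc=[11,22]
#10 0x16c→b22/s2 VC-HIT; vc=[11,26]
#11 0x169→b22/s2 L1-HIT; vc=[11,26]

SEQ = [MISS, L1-HIT, MISS, VC-HIT, MISS, L1-HIT, L1-HIT, MISS, VC-HIT, VC-HIT, VC-HIT, L1-HIT]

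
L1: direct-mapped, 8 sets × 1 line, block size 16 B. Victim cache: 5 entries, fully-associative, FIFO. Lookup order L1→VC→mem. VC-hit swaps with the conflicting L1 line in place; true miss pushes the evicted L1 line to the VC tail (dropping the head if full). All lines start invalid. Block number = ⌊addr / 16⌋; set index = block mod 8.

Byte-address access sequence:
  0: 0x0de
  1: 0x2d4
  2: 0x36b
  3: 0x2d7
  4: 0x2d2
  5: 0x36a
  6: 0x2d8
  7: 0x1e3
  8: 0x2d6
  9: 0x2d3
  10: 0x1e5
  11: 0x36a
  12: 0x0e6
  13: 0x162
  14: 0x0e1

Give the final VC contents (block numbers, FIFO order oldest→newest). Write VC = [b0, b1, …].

0: 0xde (blk 13, set 5) → MISS  vc=[]
1: 0x2d4 (blk 45, set 5) → MISS  vc=[13]
2: 0x36b (blk 54, set 6) → MISS  vc=[13]
3: 0x2d7 (blk 45, set 5) → L1-HIT  vc=[13]
4: 0x2d2 (blk 45, set 5) → L1-HIT  vc=[13]
5: 0x36a (blk 54, set 6) → L1-HIT  vc=[13]
6: 0x2d8 (blk 45, set 5) → L1-HIT  vc=[13]
7: 0x1e3 (blk 30, set 6) → MISS  vc=[13, 54]
8: 0x2d6 (blk 45, set 5) → L1-HIT  vc=[13, 54]
9: 0x2d3 (blk 45, set 5) → L1-HIT  vc=[13, 54]
10: 0x1e5 (blk 30, set 6) → L1-HIT  vc=[13, 54]
11: 0x36a (blk 54, set 6) → VC-HIT  vc=[13, 30]
12: 0xe6 (blk 14, set 6) → MISS  vc=[13, 30, 54]
13: 0x162 (blk 22, set 6) → MISS  vc=[13, 30, 54, 14]
14: 0xe1 (blk 14, set 6) → VC-HIT  vc=[13, 30, 54, 22]

VC = [13, 30, 54, 22]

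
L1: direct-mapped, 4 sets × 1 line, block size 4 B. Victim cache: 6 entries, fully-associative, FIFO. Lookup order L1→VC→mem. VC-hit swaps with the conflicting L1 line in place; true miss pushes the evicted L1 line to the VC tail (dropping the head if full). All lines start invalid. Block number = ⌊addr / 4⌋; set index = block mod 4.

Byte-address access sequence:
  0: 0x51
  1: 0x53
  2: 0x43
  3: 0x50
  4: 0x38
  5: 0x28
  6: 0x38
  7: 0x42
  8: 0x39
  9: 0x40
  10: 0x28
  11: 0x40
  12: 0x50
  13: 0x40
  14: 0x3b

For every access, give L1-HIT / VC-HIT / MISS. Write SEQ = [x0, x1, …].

#0 0x51→b20/s0 MISS; vc=[]
#1 0x53→b20/s0 L1-HIT; vc=[]
#2 0x43→b16/s0 MISS; vc=[20]
#3 0x50→b20/s0 VC-HIT; vc=[16]
#4 0x38→b14/s2 MISS; vc=[16]
#5 0x28→b10/s2 MISS; vc=[16,14]
#6 0x38→b14/s2 VC-HIT; vc=[16,10]
#7 0x42→b16/s0 VC-HIT; vc=[20,10]
#8 0x39→b14/s2 L1-HIT; vc=[20,10]
#9 0x40→b16/s0 L1-HIT; vc=[20,10]
#10 0x28→b10/s2 VC-HIT; vc=[20,14]
#11 0x40→b16/s0 L1-HIT; vc=[20,14]
#12 0x50→b20/s0 VC-HIT; vc=[16,14]
#13 0x40→b16/s0 VC-HIT; vc=[20,14]
#14 0x3b→b14/s2 VC-HIT; vc=[20,10]

SEQ = [MISS, L1-HIT, MISS, VC-HIT, MISS, MISS, VC-HIT, VC-HIT, L1-HIT, L1-HIT, VC-HIT, L1-HIT, VC-HIT, VC-HIT, VC-HIT]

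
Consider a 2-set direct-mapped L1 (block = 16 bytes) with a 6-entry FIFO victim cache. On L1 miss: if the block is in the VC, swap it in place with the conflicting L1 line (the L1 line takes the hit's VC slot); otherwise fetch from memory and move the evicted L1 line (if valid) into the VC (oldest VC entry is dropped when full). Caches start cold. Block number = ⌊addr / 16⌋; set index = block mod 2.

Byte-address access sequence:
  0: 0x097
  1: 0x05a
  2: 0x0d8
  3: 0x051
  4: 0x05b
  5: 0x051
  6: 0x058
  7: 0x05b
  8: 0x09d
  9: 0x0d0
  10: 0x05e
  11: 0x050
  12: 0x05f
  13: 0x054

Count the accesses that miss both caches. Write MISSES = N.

0: 0x97 (blk 9, set 1) → MISS  vc=[]
1: 0x5a (blk 5, set 1) → MISS  vc=[9]
2: 0xd8 (blk 13, set 1) → MISS  vc=[9, 5]
3: 0x51 (blk 5, set 1) → VC-HIT  vc=[9, 13]
4: 0x5b (blk 5, set 1) → L1-HIT  vc=[9, 13]
5: 0x51 (blk 5, set 1) → L1-HIT  vc=[9, 13]
6: 0x58 (blk 5, set 1) → L1-HIT  vc=[9, 13]
7: 0x5b (blk 5, set 1) → L1-HIT  vc=[9, 13]
8: 0x9d (blk 9, set 1) → VC-HIT  vc=[5, 13]
9: 0xd0 (blk 13, set 1) → VC-HIT  vc=[5, 9]
10: 0x5e (blk 5, set 1) → VC-HIT  vc=[13, 9]
11: 0x50 (blk 5, set 1) → L1-HIT  vc=[13, 9]
12: 0x5f (blk 5, set 1) → L1-HIT  vc=[13, 9]
13: 0x54 (blk 5, set 1) → L1-HIT  vc=[13, 9]

MISSES = 3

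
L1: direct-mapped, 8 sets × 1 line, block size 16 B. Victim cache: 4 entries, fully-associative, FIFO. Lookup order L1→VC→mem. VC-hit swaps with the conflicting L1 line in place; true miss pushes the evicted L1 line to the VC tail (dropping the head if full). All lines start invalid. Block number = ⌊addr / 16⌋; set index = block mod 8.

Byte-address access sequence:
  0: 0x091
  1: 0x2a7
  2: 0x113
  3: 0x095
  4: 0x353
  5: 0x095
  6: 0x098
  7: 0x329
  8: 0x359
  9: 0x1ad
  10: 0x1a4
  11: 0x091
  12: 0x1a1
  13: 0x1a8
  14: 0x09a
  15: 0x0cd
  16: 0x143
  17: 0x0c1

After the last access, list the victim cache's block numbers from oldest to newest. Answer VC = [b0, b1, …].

VC = [17, 42, 50, 20]

#0 0x91→b9/s1 MISS; vc=[]
#1 0x2a7→b42/s2 MISS; vc=[]
#2 0x113→b17/s1 MISS; vc=[9]
#3 0x95→b9/s1 VC-HIT; vc=[17]
#4 0x353→b53/s5 MISS; vc=[17]
#5 0x95→b9/s1 L1-HIT; vc=[17]
#6 0x98→b9/s1 L1-HIT; vc=[17]
#7 0x329→b50/s2 MISS; vc=[17,42]
#8 0x359→b53/s5 L1-HIT; vc=[17,42]
#9 0x1ad→b26/s2 MISS; vc=[17,42,50]
#10 0x1a4→b26/s2 L1-HIT; vc=[17,42,50]
#11 0x91→b9/s1 L1-HIT; vc=[17,42,50]
#12 0x1a1→b26/s2 L1-HIT; vc=[17,42,50]
#13 0x1a8→b26/s2 L1-HIT; vc=[17,42,50]
#14 0x9a→b9/s1 L1-HIT; vc=[17,42,50]
#15 0xcd→b12/s4 MISS; vc=[17,42,50]
#16 0x143→b20/s4 MISS; vc=[17,42,50,12]
#17 0xc1→b12/s4 VC-HIT; vc=[17,42,50,20]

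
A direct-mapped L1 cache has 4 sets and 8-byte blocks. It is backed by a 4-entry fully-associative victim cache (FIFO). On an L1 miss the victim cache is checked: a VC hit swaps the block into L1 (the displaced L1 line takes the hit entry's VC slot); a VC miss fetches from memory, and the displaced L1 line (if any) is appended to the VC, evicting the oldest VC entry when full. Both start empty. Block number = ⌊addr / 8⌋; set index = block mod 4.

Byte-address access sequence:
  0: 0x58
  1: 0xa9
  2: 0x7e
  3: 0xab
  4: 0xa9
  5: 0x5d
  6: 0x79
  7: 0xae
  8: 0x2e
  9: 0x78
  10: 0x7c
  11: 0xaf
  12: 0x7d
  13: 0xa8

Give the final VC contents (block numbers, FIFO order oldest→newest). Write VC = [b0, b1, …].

  [0] addr=0x58 blk=11 s=3: MISS | VC []
  [1] addr=0xa9 blk=21 s=1: MISS | VC []
  [2] addr=0x7e blk=15 s=3: MISS | VC [11]
  [3] addr=0xab blk=21 s=1: L1-HIT | VC [11]
  [4] addr=0xa9 blk=21 s=1: L1-HIT | VC [11]
  [5] addr=0x5d blk=11 s=3: VC-HIT | VC [15]
  [6] addr=0x79 blk=15 s=3: VC-HIT | VC [11]
  [7] addr=0xae blk=21 s=1: L1-HIT | VC [11]
  [8] addr=0x2e blk=5 s=1: MISS | VC [11, 21]
  [9] addr=0x78 blk=15 s=3: L1-HIT | VC [11, 21]
  [10] addr=0x7c blk=15 s=3: L1-HIT | VC [11, 21]
  [11] addr=0xaf blk=21 s=1: VC-HIT | VC [11, 5]
  [12] addr=0x7d blk=15 s=3: L1-HIT | VC [11, 5]
  [13] addr=0xa8 blk=21 s=1: L1-HIT | VC [11, 5]

VC = [11, 5]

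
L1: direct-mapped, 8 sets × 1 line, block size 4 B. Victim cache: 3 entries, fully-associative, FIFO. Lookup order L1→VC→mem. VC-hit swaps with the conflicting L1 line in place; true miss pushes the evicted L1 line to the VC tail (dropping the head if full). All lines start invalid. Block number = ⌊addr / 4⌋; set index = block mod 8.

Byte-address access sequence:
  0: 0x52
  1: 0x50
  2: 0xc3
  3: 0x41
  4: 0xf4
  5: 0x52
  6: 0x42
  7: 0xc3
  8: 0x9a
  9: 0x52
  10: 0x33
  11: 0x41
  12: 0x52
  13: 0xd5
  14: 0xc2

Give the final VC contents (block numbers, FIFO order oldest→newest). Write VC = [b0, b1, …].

  [0] addr=0x52 blk=20 s=4: MISS | VC []
  [1] addr=0x50 blk=20 s=4: L1-HIT | VC []
  [2] addr=0xc3 blk=48 s=0: MISS | VC []
  [3] addr=0x41 blk=16 s=0: MISS | VC [48]
  [4] addr=0xf4 blk=61 s=5: MISS | VC [48]
  [5] addr=0x52 blk=20 s=4: L1-HIT | VC [48]
  [6] addr=0x42 blk=16 s=0: L1-HIT | VC [48]
  [7] addr=0xc3 blk=48 s=0: VC-HIT | VC [16]
  [8] addr=0x9a blk=38 s=6: MISS | VC [16]
  [9] addr=0x52 blk=20 s=4: L1-HIT | VC [16]
  [10] addr=0x33 blk=12 s=4: MISS | VC [16, 20]
  [11] addr=0x41 blk=16 s=0: VC-HIT | VC [48, 20]
  [12] addr=0x52 blk=20 s=4: VC-HIT | VC [48, 12]
  [13] addr=0xd5 blk=53 s=5: MISS | VC [48, 12, 61]
  [14] addr=0xc2 blk=48 s=0: VC-HIT | VC [16, 12, 61]

VC = [16, 12, 61]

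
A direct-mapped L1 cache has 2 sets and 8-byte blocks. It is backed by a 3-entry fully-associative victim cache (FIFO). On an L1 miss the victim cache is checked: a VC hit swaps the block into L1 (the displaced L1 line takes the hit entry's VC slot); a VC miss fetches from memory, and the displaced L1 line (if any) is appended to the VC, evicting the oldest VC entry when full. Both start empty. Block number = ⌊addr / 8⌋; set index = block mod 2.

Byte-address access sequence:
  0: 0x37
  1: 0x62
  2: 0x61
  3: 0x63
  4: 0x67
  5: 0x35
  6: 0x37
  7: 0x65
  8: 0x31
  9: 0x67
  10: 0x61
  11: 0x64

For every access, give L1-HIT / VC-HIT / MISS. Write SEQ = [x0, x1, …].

SEQ = [MISS, MISS, L1-HIT, L1-HIT, L1-HIT, VC-HIT, L1-HIT, VC-HIT, VC-HIT, VC-HIT, L1-HIT, L1-HIT]

0: 0x37 (blk 6, set 0) → MISS  vc=[]
1: 0x62 (blk 12, set 0) → MISS  vc=[6]
2: 0x61 (blk 12, set 0) → L1-HIT  vc=[6]
3: 0x63 (blk 12, set 0) → L1-HIT  vc=[6]
4: 0x67 (blk 12, set 0) → L1-HIT  vc=[6]
5: 0x35 (blk 6, set 0) → VC-HIT  vc=[12]
6: 0x37 (blk 6, set 0) → L1-HIT  vc=[12]
7: 0x65 (blk 12, set 0) → VC-HIT  vc=[6]
8: 0x31 (blk 6, set 0) → VC-HIT  vc=[12]
9: 0x67 (blk 12, set 0) → VC-HIT  vc=[6]
10: 0x61 (blk 12, set 0) → L1-HIT  vc=[6]
11: 0x64 (blk 12, set 0) → L1-HIT  vc=[6]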